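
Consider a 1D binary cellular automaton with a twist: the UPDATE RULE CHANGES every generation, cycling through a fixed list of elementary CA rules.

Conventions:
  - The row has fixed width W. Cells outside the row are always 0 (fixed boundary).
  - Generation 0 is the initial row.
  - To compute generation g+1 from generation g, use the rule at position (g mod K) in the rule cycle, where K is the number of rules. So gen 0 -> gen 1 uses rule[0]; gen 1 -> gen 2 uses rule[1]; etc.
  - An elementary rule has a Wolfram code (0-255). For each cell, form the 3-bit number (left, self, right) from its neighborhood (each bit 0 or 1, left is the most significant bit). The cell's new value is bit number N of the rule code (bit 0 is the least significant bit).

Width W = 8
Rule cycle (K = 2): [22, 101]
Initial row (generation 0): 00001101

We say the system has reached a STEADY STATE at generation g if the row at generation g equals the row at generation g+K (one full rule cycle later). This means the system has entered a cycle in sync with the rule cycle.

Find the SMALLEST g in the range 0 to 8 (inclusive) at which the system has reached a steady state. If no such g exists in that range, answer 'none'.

Gen 0: 00001101
Gen 1 (rule 22): 00010001
Gen 2 (rule 101): 11010101
Gen 3 (rule 22): 00010101
Gen 4 (rule 101): 11011111
Gen 5 (rule 22): 00000000
Gen 6 (rule 101): 11111111
Gen 7 (rule 22): 00000000
Gen 8 (rule 101): 11111111
Gen 9 (rule 22): 00000000
Gen 10 (rule 101): 11111111

Answer: 5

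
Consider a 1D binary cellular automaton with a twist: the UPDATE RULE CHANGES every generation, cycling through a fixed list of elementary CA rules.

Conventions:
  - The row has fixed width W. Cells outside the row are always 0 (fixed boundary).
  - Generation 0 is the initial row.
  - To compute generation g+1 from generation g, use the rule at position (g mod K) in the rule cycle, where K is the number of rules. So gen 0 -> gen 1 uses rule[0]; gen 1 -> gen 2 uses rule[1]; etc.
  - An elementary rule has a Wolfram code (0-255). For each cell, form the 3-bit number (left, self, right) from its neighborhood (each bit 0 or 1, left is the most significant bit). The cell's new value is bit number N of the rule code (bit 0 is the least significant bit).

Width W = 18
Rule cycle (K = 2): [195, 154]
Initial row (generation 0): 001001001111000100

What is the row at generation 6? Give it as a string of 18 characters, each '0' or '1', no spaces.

Gen 0: 001001001111000100
Gen 1 (rule 195): 110010010111011001
Gen 2 (rule 154): 101101100110010110
Gen 3 (rule 195): 000100101010100010
Gen 4 (rule 154): 001011000000010101
Gen 5 (rule 195): 110001011111100000
Gen 6 (rule 154): 101010011111010000

Answer: 101010011111010000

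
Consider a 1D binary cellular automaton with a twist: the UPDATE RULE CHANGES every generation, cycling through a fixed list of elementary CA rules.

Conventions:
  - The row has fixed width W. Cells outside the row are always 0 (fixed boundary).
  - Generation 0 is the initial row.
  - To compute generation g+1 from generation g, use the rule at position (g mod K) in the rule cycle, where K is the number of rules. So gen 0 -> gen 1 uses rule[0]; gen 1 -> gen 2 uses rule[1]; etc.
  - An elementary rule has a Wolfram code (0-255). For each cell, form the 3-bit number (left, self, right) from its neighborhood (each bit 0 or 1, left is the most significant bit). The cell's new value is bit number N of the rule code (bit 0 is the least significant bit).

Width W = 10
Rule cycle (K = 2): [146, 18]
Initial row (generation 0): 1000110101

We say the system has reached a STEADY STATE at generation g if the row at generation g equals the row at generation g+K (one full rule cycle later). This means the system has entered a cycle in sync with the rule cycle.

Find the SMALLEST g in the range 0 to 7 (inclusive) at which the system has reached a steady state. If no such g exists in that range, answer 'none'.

Gen 0: 1000110101
Gen 1 (rule 146): 0101000000
Gen 2 (rule 18): 1000100000
Gen 3 (rule 146): 0101010000
Gen 4 (rule 18): 1000001000
Gen 5 (rule 146): 0100010100
Gen 6 (rule 18): 1010100010
Gen 7 (rule 146): 0000010101
Gen 8 (rule 18): 0000100000
Gen 9 (rule 146): 0001010000

Answer: none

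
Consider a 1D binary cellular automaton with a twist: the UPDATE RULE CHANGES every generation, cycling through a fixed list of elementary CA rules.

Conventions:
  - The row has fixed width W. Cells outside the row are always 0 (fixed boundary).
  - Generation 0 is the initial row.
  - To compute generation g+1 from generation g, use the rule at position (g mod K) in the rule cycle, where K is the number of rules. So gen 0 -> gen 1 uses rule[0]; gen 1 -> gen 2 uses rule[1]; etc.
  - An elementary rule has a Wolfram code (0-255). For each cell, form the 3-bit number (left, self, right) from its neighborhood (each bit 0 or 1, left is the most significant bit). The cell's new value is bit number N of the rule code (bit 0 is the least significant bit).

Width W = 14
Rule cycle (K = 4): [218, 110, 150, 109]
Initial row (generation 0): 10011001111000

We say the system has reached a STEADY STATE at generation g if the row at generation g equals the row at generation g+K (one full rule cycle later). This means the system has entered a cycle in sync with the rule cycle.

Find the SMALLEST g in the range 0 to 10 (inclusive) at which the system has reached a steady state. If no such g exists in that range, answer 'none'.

Gen 0: 10011001111000
Gen 1 (rule 218): 01111111111100
Gen 2 (rule 110): 11000000000100
Gen 3 (rule 150): 00100000001110
Gen 4 (rule 109): 10101111101010
Gen 5 (rule 218): 00001111100001
Gen 6 (rule 110): 00011000100011
Gen 7 (rule 150): 00100101110100
Gen 8 (rule 109): 10100111011101
Gen 9 (rule 218): 00011111011100
Gen 10 (rule 110): 00110001110100
Gen 11 (rule 150): 01001010100110
Gen 12 (rule 109): 01001111100110
Gen 13 (rule 218): 10111111111111
Gen 14 (rule 110): 11100000000001

Answer: none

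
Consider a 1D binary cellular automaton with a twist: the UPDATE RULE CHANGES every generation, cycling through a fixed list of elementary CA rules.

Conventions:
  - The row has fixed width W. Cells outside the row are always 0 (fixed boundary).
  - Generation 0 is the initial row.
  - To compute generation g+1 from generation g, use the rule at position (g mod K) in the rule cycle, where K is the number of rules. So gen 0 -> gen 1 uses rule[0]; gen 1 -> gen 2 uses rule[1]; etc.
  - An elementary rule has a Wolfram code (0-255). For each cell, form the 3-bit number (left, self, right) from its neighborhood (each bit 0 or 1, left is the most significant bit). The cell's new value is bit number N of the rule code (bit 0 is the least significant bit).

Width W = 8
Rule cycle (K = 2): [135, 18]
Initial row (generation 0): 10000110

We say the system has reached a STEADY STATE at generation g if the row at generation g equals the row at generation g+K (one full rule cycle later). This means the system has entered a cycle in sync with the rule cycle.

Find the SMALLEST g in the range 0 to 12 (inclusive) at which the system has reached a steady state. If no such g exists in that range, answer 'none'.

Answer: 4

Derivation:
Gen 0: 10000110
Gen 1 (rule 135): 10111000
Gen 2 (rule 18): 00000100
Gen 3 (rule 135): 11111101
Gen 4 (rule 18): 00000000
Gen 5 (rule 135): 11111111
Gen 6 (rule 18): 00000000
Gen 7 (rule 135): 11111111
Gen 8 (rule 18): 00000000
Gen 9 (rule 135): 11111111
Gen 10 (rule 18): 00000000
Gen 11 (rule 135): 11111111
Gen 12 (rule 18): 00000000
Gen 13 (rule 135): 11111111
Gen 14 (rule 18): 00000000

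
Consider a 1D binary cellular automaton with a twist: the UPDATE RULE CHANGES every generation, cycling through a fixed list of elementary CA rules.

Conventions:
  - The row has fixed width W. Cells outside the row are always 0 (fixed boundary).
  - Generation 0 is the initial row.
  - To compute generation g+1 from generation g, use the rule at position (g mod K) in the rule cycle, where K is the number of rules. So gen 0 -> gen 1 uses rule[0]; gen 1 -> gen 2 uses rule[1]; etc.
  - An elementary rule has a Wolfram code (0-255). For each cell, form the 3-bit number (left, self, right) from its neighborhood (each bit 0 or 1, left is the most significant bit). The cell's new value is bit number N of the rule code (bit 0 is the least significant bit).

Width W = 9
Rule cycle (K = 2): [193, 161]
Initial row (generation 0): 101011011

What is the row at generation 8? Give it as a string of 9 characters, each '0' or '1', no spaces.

Gen 0: 101011011
Gen 1 (rule 193): 000001001
Gen 2 (rule 161): 111100000
Gen 3 (rule 193): 011101111
Gen 4 (rule 161): 001010110
Gen 5 (rule 193): 100000010
Gen 6 (rule 161): 001111000
Gen 7 (rule 193): 100111011
Gen 8 (rule 161): 000010100

Answer: 000010100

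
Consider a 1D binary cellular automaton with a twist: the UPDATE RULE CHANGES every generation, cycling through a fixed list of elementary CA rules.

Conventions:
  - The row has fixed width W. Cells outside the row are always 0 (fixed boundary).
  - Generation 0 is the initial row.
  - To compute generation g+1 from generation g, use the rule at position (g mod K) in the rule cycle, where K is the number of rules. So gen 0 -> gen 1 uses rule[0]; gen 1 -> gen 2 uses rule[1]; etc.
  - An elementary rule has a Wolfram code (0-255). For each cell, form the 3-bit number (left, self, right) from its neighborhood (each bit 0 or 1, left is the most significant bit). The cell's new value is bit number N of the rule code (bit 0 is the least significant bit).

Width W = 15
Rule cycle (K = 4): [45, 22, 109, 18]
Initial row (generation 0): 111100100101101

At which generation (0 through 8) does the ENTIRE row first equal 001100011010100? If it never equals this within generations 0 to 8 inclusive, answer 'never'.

Gen 0: 111100100101101
Gen 1 (rule 45): 100000100111011
Gen 2 (rule 22): 110001111000000
Gen 3 (rule 109): 110101001011111
Gen 4 (rule 18): 000000110000000
Gen 5 (rule 45): 111110100111111
Gen 6 (rule 22): 000000111000000
Gen 7 (rule 109): 111110101011111
Gen 8 (rule 18): 000000000000000

Answer: never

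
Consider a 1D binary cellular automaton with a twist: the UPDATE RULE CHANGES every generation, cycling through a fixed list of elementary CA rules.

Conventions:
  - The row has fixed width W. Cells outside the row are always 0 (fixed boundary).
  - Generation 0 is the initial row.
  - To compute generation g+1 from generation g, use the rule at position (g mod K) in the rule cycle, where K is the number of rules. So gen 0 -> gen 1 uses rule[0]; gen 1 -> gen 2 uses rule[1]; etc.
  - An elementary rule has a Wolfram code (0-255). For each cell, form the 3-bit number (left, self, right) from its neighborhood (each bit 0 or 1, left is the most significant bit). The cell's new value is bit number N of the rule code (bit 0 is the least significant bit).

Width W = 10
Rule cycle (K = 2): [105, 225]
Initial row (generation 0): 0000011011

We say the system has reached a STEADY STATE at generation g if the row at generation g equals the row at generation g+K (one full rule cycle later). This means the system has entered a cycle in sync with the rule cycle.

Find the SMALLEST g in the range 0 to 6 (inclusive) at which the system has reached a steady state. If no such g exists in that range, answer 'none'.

Gen 0: 0000011011
Gen 1 (rule 105): 1111011111
Gen 2 (rule 225): 0111101111
Gen 3 (rule 105): 0100111001
Gen 4 (rule 225): 0000011000
Gen 5 (rule 105): 1111011011
Gen 6 (rule 225): 0111101101
Gen 7 (rule 105): 0100111110
Gen 8 (rule 225): 0000011110

Answer: none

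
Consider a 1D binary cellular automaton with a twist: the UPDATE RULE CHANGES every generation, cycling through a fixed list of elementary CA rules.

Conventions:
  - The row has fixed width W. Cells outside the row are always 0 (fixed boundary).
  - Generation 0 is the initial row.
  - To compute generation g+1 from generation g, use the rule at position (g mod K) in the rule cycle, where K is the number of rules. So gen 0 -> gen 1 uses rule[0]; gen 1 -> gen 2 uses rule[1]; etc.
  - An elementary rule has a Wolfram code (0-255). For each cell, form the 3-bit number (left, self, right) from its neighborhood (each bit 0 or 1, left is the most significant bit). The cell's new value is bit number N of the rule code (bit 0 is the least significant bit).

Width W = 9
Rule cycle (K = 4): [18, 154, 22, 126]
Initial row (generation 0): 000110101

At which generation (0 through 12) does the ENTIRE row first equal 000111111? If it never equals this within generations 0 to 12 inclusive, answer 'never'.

Gen 0: 000110101
Gen 1 (rule 18): 001000000
Gen 2 (rule 154): 010100000
Gen 3 (rule 22): 110110000
Gen 4 (rule 126): 111111000
Gen 5 (rule 18): 000000100
Gen 6 (rule 154): 000001010
Gen 7 (rule 22): 000011011
Gen 8 (rule 126): 000111111
Gen 9 (rule 18): 001000000
Gen 10 (rule 154): 010100000
Gen 11 (rule 22): 110110000
Gen 12 (rule 126): 111111000

Answer: 8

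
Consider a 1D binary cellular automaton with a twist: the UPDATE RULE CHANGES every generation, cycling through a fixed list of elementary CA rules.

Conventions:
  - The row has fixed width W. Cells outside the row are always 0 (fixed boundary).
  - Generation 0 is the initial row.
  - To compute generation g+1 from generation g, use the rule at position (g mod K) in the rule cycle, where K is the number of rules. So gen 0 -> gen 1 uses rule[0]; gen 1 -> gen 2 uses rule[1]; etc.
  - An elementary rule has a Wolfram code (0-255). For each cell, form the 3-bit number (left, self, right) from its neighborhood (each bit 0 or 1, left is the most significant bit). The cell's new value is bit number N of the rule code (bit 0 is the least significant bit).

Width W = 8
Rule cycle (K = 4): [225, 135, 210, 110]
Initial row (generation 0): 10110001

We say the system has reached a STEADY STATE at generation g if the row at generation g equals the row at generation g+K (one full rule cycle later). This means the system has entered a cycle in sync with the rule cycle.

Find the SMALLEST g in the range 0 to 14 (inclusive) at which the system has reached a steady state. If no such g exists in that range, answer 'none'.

Answer: 9

Derivation:
Gen 0: 10110001
Gen 1 (rule 225): 01010100
Gen 2 (rule 135): 11010101
Gen 3 (rule 210): 01000000
Gen 4 (rule 110): 11000000
Gen 5 (rule 225): 01011111
Gen 6 (rule 135): 11001110
Gen 7 (rule 210): 01110111
Gen 8 (rule 110): 11011101
Gen 9 (rule 225): 01101110
Gen 10 (rule 135): 10000100
Gen 11 (rule 210): 01001010
Gen 12 (rule 110): 11011110
Gen 13 (rule 225): 01101110
Gen 14 (rule 135): 10000100
Gen 15 (rule 210): 01001010
Gen 16 (rule 110): 11011110
Gen 17 (rule 225): 01101110
Gen 18 (rule 135): 10000100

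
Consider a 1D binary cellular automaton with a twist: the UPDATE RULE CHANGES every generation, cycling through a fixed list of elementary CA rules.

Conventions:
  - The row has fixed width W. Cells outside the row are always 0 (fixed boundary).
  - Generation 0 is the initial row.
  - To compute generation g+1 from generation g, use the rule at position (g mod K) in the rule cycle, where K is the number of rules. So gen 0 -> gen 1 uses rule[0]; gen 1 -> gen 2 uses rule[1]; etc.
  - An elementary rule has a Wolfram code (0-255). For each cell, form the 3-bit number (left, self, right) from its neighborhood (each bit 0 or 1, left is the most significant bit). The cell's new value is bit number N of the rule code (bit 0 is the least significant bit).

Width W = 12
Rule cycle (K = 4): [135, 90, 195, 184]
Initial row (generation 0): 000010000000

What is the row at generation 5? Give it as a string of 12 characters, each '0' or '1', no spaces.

Answer: 111010110001

Derivation:
Gen 0: 000010000000
Gen 1 (rule 135): 111110111111
Gen 2 (rule 90): 100010100001
Gen 3 (rule 195): 001100001110
Gen 4 (rule 184): 001010001101
Gen 5 (rule 135): 111010110001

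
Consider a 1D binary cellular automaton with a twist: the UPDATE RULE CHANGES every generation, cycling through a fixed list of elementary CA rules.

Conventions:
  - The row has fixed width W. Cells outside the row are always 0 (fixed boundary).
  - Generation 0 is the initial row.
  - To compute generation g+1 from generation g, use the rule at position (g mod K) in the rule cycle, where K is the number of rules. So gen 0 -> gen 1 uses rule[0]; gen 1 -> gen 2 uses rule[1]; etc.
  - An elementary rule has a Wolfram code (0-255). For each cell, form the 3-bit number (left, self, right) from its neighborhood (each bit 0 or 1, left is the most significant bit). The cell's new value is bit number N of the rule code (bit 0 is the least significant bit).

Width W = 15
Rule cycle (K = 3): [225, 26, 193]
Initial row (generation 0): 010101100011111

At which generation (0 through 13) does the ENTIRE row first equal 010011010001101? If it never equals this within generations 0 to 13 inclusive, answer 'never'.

Answer: never

Derivation:
Gen 0: 010101100011111
Gen 1 (rule 225): 001010101001111
Gen 2 (rule 26): 010000000111000
Gen 3 (rule 193): 000111110011011
Gen 4 (rule 225): 110011110001101
Gen 5 (rule 26): 101110001011000
Gen 6 (rule 193): 000110100001011
Gen 7 (rule 225): 110011001100101
Gen 8 (rule 26): 101110111011000
Gen 9 (rule 193): 000110011001011
Gen 10 (rule 225): 110010001000101
Gen 11 (rule 26): 101101010101000
Gen 12 (rule 193): 000100000000011
Gen 13 (rule 225): 110001111111001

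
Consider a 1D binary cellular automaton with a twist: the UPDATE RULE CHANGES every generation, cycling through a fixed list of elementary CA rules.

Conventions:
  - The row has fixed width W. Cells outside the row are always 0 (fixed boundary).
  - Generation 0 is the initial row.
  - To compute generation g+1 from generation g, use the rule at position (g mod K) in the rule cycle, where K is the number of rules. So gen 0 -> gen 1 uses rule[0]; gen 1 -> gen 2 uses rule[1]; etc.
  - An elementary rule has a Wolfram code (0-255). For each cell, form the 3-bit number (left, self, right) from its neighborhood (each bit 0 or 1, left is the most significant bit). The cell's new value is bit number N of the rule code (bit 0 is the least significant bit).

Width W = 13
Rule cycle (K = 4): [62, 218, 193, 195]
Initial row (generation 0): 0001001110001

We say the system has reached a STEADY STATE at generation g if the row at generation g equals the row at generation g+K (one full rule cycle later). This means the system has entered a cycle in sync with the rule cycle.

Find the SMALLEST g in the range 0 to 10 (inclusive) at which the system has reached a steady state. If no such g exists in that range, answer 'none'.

Gen 0: 0001001110001
Gen 1 (rule 62): 0011111001011
Gen 2 (rule 218): 0111111110011
Gen 3 (rule 193): 0011111110001
Gen 4 (rule 195): 1101111110110
Gen 5 (rule 62): 1011000001101
Gen 6 (rule 218): 0011100011100
Gen 7 (rule 193): 1001101001101
Gen 8 (rule 195): 0010100010100
Gen 9 (rule 62): 0111110111110
Gen 10 (rule 218): 1111110111111
Gen 11 (rule 193): 0111110011111
Gen 12 (rule 195): 1011110101111
Gen 13 (rule 62): 1110001111000
Gen 14 (rule 218): 1111011111100

Answer: none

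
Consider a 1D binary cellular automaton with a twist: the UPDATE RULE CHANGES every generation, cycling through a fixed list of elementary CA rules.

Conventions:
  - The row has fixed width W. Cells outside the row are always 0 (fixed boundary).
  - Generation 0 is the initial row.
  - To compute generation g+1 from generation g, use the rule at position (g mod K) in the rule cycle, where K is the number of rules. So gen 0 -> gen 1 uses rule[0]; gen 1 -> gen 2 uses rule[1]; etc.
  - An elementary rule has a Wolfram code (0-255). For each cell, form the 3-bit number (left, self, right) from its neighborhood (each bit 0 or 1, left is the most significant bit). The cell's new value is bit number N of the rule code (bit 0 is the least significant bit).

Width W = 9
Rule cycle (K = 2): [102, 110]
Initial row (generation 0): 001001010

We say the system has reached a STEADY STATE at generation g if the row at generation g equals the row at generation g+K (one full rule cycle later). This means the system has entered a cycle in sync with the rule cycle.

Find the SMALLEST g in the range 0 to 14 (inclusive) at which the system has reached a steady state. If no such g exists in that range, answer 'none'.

Gen 0: 001001010
Gen 1 (rule 102): 011011110
Gen 2 (rule 110): 111110010
Gen 3 (rule 102): 000010110
Gen 4 (rule 110): 000111110
Gen 5 (rule 102): 001000010
Gen 6 (rule 110): 011000110
Gen 7 (rule 102): 101001010
Gen 8 (rule 110): 111011110
Gen 9 (rule 102): 001100010
Gen 10 (rule 110): 011100110
Gen 11 (rule 102): 100101010
Gen 12 (rule 110): 101111110
Gen 13 (rule 102): 110000010
Gen 14 (rule 110): 110000110
Gen 15 (rule 102): 010001010
Gen 16 (rule 110): 110011110

Answer: none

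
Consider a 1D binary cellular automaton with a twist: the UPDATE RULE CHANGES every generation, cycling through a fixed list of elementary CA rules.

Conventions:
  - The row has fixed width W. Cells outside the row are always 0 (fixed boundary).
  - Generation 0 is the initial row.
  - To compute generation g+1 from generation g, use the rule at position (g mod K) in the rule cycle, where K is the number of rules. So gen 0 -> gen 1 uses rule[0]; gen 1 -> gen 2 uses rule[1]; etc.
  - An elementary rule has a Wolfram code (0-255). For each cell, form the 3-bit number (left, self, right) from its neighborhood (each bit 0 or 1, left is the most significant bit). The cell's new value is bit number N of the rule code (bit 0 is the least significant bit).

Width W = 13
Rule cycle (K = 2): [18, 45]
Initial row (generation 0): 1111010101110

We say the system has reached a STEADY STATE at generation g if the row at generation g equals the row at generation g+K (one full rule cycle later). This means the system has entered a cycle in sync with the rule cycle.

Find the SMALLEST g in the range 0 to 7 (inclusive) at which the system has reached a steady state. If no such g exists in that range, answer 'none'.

Answer: 3

Derivation:
Gen 0: 1111010101110
Gen 1 (rule 18): 0000000000001
Gen 2 (rule 45): 1111111111101
Gen 3 (rule 18): 0000000000000
Gen 4 (rule 45): 1111111111111
Gen 5 (rule 18): 0000000000000
Gen 6 (rule 45): 1111111111111
Gen 7 (rule 18): 0000000000000
Gen 8 (rule 45): 1111111111111
Gen 9 (rule 18): 0000000000000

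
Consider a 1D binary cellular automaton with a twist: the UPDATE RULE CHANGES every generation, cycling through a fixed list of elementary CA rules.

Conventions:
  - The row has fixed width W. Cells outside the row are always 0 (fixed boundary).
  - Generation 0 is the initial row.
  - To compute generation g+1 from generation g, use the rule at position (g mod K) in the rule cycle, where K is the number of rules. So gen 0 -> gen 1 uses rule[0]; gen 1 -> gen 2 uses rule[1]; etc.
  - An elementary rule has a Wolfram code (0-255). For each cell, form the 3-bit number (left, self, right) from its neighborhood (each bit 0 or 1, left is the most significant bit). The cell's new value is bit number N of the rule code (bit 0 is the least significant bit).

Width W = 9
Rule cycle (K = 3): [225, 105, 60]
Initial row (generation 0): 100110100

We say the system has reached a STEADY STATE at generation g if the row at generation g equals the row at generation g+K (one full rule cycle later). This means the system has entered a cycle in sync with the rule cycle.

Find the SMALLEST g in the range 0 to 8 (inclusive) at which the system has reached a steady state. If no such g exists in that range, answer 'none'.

Answer: 0

Derivation:
Gen 0: 100110100
Gen 1 (rule 225): 000011001
Gen 2 (rule 105): 111011000
Gen 3 (rule 60): 100110100
Gen 4 (rule 225): 000011001
Gen 5 (rule 105): 111011000
Gen 6 (rule 60): 100110100
Gen 7 (rule 225): 000011001
Gen 8 (rule 105): 111011000
Gen 9 (rule 60): 100110100
Gen 10 (rule 225): 000011001
Gen 11 (rule 105): 111011000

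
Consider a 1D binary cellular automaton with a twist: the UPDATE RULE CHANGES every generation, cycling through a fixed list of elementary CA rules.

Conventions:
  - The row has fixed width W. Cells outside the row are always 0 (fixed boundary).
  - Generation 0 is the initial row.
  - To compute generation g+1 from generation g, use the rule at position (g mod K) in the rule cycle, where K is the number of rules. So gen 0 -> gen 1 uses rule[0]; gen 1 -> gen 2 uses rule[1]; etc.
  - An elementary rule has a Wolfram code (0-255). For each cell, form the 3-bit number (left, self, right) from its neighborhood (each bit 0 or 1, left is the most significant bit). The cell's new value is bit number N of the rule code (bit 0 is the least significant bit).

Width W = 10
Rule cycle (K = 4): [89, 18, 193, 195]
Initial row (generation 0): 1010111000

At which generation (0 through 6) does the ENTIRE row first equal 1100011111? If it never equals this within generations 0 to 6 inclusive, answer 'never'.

Gen 0: 1010111000
Gen 1 (rule 89): 0000101111
Gen 2 (rule 18): 0001000000
Gen 3 (rule 193): 1100011111
Gen 4 (rule 195): 0101101111
Gen 5 (rule 89): 0001101001
Gen 6 (rule 18): 0010000110

Answer: 3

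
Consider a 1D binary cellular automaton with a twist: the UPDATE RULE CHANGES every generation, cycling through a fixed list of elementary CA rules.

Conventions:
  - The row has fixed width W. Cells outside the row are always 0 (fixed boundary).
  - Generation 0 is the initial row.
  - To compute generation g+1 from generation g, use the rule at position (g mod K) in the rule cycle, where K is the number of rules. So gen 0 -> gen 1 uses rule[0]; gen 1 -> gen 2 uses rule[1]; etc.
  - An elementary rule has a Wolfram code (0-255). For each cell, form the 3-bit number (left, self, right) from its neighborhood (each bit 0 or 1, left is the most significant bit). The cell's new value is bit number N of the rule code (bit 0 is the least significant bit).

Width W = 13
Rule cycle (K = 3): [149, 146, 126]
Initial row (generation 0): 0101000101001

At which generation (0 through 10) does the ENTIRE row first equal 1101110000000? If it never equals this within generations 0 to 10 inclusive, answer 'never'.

Answer: 3

Derivation:
Gen 0: 0101000101001
Gen 1 (rule 149): 0101110101101
Gen 2 (rule 146): 1000100000000
Gen 3 (rule 126): 1101110000000
Gen 4 (rule 149): 0000101111111
Gen 5 (rule 146): 0001000111110
Gen 6 (rule 126): 0011101100011
Gen 7 (rule 149): 1001000011000
Gen 8 (rule 146): 0110100100100
Gen 9 (rule 126): 1111111111110
Gen 10 (rule 149): 0111111111101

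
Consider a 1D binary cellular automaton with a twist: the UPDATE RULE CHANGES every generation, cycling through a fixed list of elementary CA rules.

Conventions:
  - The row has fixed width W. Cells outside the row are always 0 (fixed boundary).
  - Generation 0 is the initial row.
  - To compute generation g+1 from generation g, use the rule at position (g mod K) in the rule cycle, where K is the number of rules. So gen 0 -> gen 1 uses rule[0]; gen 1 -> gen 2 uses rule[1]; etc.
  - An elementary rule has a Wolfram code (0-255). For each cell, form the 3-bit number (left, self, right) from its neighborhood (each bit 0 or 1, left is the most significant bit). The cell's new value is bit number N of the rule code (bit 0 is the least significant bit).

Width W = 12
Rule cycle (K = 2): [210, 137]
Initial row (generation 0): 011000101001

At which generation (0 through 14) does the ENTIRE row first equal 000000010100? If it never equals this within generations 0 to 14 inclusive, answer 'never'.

Answer: 5

Derivation:
Gen 0: 011000101001
Gen 1 (rule 210): 101101000110
Gen 2 (rule 137): 001000010100
Gen 3 (rule 210): 010100100010
Gen 4 (rule 137): 000000001000
Gen 5 (rule 210): 000000010100
Gen 6 (rule 137): 111111000001
Gen 7 (rule 210): 011111100010
Gen 8 (rule 137): 011111001000
Gen 9 (rule 210): 101111110100
Gen 10 (rule 137): 001111100001
Gen 11 (rule 210): 010111110010
Gen 12 (rule 137): 000111100000
Gen 13 (rule 210): 001011110000
Gen 14 (rule 137): 100011100111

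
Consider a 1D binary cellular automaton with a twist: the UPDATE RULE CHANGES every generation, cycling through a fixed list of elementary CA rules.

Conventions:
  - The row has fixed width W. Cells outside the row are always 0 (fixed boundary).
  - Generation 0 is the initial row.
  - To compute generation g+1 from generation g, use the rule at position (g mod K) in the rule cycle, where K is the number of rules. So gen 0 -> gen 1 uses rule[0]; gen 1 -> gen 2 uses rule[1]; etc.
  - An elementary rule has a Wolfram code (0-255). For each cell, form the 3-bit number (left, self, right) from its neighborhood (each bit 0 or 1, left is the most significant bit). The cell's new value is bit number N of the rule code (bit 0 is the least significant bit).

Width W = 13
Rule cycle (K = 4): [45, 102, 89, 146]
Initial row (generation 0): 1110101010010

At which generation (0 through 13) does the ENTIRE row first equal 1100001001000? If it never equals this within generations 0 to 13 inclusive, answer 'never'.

Gen 0: 1110101010010
Gen 1 (rule 45): 1001111110010
Gen 2 (rule 102): 1010000010110
Gen 3 (rule 89): 0001111000111
Gen 4 (rule 146): 0010110101010
Gen 5 (rule 45): 1011101111110
Gen 6 (rule 102): 1100110000010
Gen 7 (rule 89): 1110111111001
Gen 8 (rule 146): 0100011110110
Gen 9 (rule 45): 0101010001100
Gen 10 (rule 102): 1111110010100
Gen 11 (rule 89): 1000011000011
Gen 12 (rule 146): 0100100100100
Gen 13 (rule 45): 0100100100101

Answer: never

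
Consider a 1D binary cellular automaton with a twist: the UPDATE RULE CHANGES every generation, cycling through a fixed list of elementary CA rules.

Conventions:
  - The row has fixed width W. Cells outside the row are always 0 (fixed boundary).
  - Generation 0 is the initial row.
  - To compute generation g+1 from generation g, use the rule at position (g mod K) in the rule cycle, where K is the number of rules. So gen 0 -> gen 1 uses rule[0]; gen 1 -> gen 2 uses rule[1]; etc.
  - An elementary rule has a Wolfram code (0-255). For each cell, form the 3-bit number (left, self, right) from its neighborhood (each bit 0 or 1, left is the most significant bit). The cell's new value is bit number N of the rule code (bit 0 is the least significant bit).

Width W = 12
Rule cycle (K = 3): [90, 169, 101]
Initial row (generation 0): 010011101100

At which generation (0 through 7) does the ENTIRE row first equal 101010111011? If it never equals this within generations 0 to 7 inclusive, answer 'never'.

Gen 0: 010011101100
Gen 1 (rule 90): 101110101110
Gen 2 (rule 169): 011101011100
Gen 3 (rule 101): 000111100101
Gen 4 (rule 90): 001100111000
Gen 5 (rule 169): 101000110011
Gen 6 (rule 101): 111010010001
Gen 7 (rule 90): 101001101010

Answer: never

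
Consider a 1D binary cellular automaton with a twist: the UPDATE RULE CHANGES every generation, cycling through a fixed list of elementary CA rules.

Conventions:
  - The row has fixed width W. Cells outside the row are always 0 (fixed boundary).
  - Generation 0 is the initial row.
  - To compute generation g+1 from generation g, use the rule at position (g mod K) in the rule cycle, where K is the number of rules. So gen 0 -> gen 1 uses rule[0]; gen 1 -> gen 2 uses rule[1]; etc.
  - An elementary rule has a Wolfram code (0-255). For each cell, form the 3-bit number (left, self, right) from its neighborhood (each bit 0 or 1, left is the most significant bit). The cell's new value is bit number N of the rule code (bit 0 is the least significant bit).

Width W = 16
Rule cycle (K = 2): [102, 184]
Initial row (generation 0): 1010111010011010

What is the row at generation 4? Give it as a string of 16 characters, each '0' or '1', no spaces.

Gen 0: 1010111010011010
Gen 1 (rule 102): 1111001110101110
Gen 2 (rule 184): 1110101101011101
Gen 3 (rule 102): 0011110111100111
Gen 4 (rule 184): 0011101111010110

Answer: 0011101111010110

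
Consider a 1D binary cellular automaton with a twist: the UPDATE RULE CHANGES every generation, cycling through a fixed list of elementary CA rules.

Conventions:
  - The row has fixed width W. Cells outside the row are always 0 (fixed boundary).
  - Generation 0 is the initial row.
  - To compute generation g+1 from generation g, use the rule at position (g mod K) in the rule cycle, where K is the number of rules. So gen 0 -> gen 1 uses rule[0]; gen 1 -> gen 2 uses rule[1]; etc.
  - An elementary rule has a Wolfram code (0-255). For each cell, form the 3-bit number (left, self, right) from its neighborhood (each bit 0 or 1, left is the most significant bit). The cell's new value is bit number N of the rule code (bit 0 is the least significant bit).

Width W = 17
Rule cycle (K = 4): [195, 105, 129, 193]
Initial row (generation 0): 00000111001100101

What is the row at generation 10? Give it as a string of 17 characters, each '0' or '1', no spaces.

Answer: 01000011110001001

Derivation:
Gen 0: 00000111001100101
Gen 1 (rule 195): 11111011010101000
Gen 2 (rule 105): 10001111101010011
Gen 3 (rule 129): 00100111000000000
Gen 4 (rule 193): 10000011011111111
Gen 5 (rule 195): 00111101001111111
Gen 6 (rule 105): 10100110001000001
Gen 7 (rule 129): 00000000100011100
Gen 8 (rule 193): 11111110001001101
Gen 9 (rule 195): 01111110110010100
Gen 10 (rule 105): 01000011110001001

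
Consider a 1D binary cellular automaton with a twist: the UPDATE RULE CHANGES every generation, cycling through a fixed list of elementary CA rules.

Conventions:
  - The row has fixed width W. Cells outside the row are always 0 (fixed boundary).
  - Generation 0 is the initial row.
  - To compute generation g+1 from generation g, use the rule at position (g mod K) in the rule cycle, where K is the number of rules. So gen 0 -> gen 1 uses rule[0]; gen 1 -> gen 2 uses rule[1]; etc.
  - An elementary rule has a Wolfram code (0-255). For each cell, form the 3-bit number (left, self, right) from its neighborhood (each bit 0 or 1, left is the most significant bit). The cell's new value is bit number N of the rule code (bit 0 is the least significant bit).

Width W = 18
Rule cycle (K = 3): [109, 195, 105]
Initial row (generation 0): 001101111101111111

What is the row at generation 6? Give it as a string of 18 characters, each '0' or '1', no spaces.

Answer: 010001110000100001

Derivation:
Gen 0: 001101111101111111
Gen 1 (rule 109): 101111000111000001
Gen 2 (rule 195): 000111011011011110
Gen 3 (rule 105): 110101111111110010
Gen 4 (rule 109): 111111000000010010
Gen 5 (rule 195): 011111011111100100
Gen 6 (rule 105): 010001110000100001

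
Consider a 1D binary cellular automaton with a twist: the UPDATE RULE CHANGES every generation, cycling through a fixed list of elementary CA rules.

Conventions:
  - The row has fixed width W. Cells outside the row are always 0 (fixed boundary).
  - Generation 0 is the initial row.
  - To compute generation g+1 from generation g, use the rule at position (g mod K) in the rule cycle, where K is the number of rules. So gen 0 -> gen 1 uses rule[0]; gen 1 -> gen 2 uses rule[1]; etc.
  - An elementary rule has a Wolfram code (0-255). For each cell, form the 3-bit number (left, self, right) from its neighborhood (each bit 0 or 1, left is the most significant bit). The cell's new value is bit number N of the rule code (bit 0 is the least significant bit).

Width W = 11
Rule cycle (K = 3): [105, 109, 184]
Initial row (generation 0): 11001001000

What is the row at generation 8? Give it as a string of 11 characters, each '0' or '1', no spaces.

Answer: 10111110111

Derivation:
Gen 0: 11001001000
Gen 1 (rule 105): 11000000011
Gen 2 (rule 109): 11011111011
Gen 3 (rule 184): 10111110110
Gen 4 (rule 105): 01100011110
Gen 5 (rule 109): 01101010010
Gen 6 (rule 184): 01010101001
Gen 7 (rule 105): 00101010000
Gen 8 (rule 109): 10111110111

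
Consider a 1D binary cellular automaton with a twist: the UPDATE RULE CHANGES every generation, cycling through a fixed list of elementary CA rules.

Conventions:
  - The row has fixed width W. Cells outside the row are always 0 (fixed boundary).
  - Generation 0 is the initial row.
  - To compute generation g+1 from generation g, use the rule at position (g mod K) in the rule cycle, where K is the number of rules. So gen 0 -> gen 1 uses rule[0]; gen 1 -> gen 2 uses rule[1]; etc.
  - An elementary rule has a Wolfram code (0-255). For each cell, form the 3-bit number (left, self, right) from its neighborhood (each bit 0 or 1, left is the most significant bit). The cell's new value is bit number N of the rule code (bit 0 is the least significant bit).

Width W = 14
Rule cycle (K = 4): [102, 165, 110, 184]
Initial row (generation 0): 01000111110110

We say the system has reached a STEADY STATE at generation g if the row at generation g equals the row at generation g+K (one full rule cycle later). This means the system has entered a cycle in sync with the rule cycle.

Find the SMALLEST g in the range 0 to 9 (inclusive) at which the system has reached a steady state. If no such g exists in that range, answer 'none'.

Gen 0: 01000111110110
Gen 1 (rule 102): 11001000011010
Gen 2 (rule 165): 00001011000110
Gen 3 (rule 110): 00011111001110
Gen 4 (rule 184): 00011110101101
Gen 5 (rule 102): 00100011110111
Gen 6 (rule 165): 10101001101010
Gen 7 (rule 110): 11111011111110
Gen 8 (rule 184): 11110111111101
Gen 9 (rule 102): 00011000000111
Gen 10 (rule 165): 11000011110010
Gen 11 (rule 110): 11000110010110
Gen 12 (rule 184): 10100101001101
Gen 13 (rule 102): 11101111010111

Answer: none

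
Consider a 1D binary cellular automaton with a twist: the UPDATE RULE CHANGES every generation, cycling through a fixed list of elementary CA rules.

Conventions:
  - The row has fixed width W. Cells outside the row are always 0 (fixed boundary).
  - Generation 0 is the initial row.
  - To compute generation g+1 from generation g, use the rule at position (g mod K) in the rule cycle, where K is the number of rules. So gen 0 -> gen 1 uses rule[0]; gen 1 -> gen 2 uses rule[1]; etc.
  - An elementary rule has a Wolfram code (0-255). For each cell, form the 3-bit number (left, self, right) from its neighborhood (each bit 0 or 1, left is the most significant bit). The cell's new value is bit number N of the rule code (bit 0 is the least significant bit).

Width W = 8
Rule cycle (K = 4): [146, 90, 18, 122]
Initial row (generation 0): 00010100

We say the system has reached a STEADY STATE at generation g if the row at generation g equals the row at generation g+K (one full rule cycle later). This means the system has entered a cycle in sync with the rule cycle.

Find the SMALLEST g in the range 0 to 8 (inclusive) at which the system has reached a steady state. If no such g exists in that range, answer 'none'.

Gen 0: 00010100
Gen 1 (rule 146): 00100010
Gen 2 (rule 90): 01010101
Gen 3 (rule 18): 10000000
Gen 4 (rule 122): 01000000
Gen 5 (rule 146): 10100000
Gen 6 (rule 90): 00010000
Gen 7 (rule 18): 00101000
Gen 8 (rule 122): 01010100
Gen 9 (rule 146): 10000010
Gen 10 (rule 90): 01000101
Gen 11 (rule 18): 10101000
Gen 12 (rule 122): 01010100

Answer: 8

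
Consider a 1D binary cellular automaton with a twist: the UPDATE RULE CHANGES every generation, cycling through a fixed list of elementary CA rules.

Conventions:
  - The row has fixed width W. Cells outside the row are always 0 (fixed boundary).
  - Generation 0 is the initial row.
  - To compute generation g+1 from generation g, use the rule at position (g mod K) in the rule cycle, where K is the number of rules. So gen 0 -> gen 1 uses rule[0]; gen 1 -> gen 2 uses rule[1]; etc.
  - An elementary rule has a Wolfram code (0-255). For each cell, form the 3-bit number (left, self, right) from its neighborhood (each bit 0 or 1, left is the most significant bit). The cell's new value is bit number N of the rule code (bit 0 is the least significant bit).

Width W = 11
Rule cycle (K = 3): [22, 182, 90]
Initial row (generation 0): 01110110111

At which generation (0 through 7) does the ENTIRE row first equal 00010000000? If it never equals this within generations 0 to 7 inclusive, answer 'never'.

Gen 0: 01110110111
Gen 1 (rule 22): 10000000000
Gen 2 (rule 182): 11000000000
Gen 3 (rule 90): 11100000000
Gen 4 (rule 22): 00010000000
Gen 5 (rule 182): 00111000000
Gen 6 (rule 90): 01101100000
Gen 7 (rule 22): 10000010000

Answer: 4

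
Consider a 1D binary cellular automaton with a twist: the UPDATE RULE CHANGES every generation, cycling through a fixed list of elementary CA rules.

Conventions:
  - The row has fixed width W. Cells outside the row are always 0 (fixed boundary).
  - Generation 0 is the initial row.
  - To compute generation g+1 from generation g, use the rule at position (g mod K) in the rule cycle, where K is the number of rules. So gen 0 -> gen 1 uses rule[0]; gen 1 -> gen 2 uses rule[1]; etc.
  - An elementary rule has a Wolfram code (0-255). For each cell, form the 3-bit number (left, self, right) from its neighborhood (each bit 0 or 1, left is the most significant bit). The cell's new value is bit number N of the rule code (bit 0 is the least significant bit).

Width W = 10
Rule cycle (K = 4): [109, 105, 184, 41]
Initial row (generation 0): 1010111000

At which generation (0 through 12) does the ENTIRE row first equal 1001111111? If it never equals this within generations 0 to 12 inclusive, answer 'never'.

Answer: 6

Derivation:
Gen 0: 1010111000
Gen 1 (rule 109): 1111101011
Gen 2 (rule 105): 1000110111
Gen 3 (rule 184): 0100101110
Gen 4 (rule 41): 0000011000
Gen 5 (rule 109): 1111011011
Gen 6 (rule 105): 1001111111
Gen 7 (rule 184): 0101111110
Gen 8 (rule 41): 0011000000
Gen 9 (rule 109): 1011011111
Gen 10 (rule 105): 0111110001
Gen 11 (rule 184): 0111101000
Gen 12 (rule 41): 0100010011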